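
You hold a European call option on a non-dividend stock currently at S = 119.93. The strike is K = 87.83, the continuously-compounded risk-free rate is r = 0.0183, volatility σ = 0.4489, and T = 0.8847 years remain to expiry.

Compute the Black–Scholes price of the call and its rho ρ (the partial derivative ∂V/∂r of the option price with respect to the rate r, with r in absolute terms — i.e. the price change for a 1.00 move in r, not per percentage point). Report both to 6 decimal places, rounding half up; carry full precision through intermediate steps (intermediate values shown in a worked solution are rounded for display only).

σ√T = 0.4489·√0.8847 = 0.422229
d₁ = (ln(S/K) + (r+σ²/2)T) / (σ√T) = (ln(119.93/87.83) + (0.0183+0.4489²/2)·0.8847) / 0.422229 = (0.311505 + 0.105328) / 0.422229 = 0.987223
d₂ = d₁ − σ√T = 0.987223 − 0.422229 = 0.564994
e^{−rT} = e^{−0.0183·0.8847} = 0.983940
N(d₁) = 0.838233,  N(d₂) = 0.713961
Call price V = S·N(d₁) − K·e^{−rT}·N(d₂) = 100.529313 − 61.700147 = 38.829166
ρ = K·T·e^{−rT}·N(d₂) = 54.586120

price = 38.829166
ρ = 54.586120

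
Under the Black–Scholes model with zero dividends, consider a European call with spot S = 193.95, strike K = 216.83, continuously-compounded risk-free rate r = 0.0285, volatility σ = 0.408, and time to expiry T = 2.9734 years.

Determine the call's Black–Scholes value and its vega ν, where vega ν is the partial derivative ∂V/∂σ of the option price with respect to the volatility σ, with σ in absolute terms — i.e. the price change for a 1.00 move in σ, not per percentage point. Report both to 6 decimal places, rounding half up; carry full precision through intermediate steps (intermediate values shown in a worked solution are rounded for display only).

σ√T = 0.408·√2.9734 = 0.703537
d₁ = (ln(S/K) + (r+σ²/2)T) / (σ√T) = (ln(193.95/216.83) + (0.0285+0.408²/2)·2.9734) / 0.703537 = (-0.111513 + 0.332224) / 0.703537 = 0.313716
d₂ = d₁ − σ√T = 0.313716 − 0.703537 = -0.389821
e^{−rT} = e^{−0.0285·2.9734} = 0.918749
N(d₁) = 0.623132,  N(d₂) = 0.348334
Call price V = S·N(d₁) − K·e^{−rT}·N(d₂) = 120.856371 − 69.392559 = 51.463812
φ(d₁) = (1/√(2π))·e^{−d₁²/2} = 0.379786
ν = S·φ(d₁)·√T = 127.015111

price = 51.463812
ν = 127.015111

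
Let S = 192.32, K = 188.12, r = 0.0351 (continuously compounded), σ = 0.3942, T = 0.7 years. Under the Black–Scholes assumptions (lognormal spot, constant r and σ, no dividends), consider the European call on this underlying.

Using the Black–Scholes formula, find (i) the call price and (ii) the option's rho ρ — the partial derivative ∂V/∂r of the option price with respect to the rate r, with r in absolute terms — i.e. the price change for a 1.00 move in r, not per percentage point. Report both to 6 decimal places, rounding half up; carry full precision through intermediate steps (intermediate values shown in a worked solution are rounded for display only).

price = 29.242797
ρ = 63.041572

σ√T = 0.3942·√0.7 = 0.329811
d₁ = (ln(S/K) + (r+σ²/2)T) / (σ√T) = (ln(192.32/188.12) + (0.0351+0.3942²/2)·0.7) / 0.329811 = (0.022081 + 0.078958) / 0.329811 = 0.306352
d₂ = d₁ − σ√T = 0.306352 − 0.329811 = -0.023459
e^{−rT} = e^{−0.0351·0.7} = 0.975729
N(d₁) = 0.620332,  N(d₂) = 0.490642
Call price V = S·N(d₁) − K·e^{−rT}·N(d₂) = 119.302186 − 90.059389 = 29.242797
ρ = K·T·e^{−rT}·N(d₂) = 63.041572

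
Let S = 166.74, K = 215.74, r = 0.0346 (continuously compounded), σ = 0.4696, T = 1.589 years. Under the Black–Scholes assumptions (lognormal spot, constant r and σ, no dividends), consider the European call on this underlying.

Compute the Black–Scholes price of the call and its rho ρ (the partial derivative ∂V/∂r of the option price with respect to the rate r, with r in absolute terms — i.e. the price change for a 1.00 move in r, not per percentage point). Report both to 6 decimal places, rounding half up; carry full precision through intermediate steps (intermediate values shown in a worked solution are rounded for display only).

price = 26.861931
ρ = 84.891179

σ√T = 0.4696·√1.589 = 0.591957
d₁ = (ln(S/K) + (r+σ²/2)T) / (σ√T) = (ln(166.74/215.74) + (0.0346+0.4696²/2)·1.589) / 0.591957 = (-0.257638 + 0.230186) / 0.591957 = -0.046376
d₂ = d₁ − σ√T = -0.046376 − 0.591957 = -0.638333
e^{−rT} = e^{−0.0346·1.589} = 0.946505
N(d₁) = 0.481505,  N(d₂) = 0.261629
Call price V = S·N(d₁) − K·e^{−rT}·N(d₂) = 80.286210 − 53.424279 = 26.861931
ρ = K·T·e^{−rT}·N(d₂) = 84.891179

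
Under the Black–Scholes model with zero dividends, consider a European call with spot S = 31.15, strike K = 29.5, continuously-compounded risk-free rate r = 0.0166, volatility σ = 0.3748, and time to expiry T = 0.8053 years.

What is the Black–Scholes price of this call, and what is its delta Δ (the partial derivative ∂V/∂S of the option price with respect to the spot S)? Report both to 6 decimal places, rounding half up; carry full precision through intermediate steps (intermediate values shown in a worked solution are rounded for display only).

price = 5.125279
Δ = 0.644207

σ√T = 0.3748·√0.8053 = 0.336340
d₁ = (ln(S/K) + (r+σ²/2)T) / (σ√T) = (ln(31.15/29.5) + (0.0166+0.3748²/2)·0.8053) / 0.336340 = (0.054424 + 0.069930) / 0.336340 = 0.369728
d₂ = d₁ − σ√T = 0.369728 − 0.336340 = 0.033388
e^{−rT} = e^{−0.0166·0.8053} = 0.986721
N(d₁) = 0.644207,  N(d₂) = 0.513317
Call price V = S·N(d₁) − K·e^{−rT}·N(d₂) = 20.067059 − 14.941780 = 5.125279
Δ = N(d₁) = 0.644207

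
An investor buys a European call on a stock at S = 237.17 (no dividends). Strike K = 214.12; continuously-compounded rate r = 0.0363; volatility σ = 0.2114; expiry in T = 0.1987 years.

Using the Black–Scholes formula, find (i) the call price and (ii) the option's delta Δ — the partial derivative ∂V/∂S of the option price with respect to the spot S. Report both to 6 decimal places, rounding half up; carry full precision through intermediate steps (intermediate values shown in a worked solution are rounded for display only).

σ√T = 0.2114·√0.1987 = 0.094233
d₁ = (ln(S/K) + (r+σ²/2)T) / (σ√T) = (ln(237.17/214.12) + (0.0363+0.2114²/2)·0.1987) / 0.094233 = (0.102241 + 0.011653) / 0.094233 = 1.208633
d₂ = d₁ − σ√T = 1.208633 − 0.094233 = 1.114400
e^{−rT} = e^{−0.0363·0.1987} = 0.992813
N(d₁) = 0.886598,  N(d₂) = 0.867446
Call price V = S·N(d₁) − K·e^{−rT}·N(d₂) = 210.274456 − 184.402692 = 25.871764
Δ = N(d₁) = 0.886598

price = 25.871764
Δ = 0.886598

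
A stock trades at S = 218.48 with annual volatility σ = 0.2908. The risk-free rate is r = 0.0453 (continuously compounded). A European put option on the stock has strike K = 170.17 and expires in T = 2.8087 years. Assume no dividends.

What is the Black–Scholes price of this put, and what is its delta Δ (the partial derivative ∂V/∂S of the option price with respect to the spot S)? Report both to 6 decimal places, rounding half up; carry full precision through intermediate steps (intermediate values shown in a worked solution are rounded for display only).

σ√T = 0.2908·√2.8087 = 0.487357
d₁ = (ln(S/K) + (r+σ²/2)T) / (σ√T) = (ln(218.48/170.17) + (0.0453+0.2908²/2)·2.8087) / 0.487357 = (0.249897 + 0.245992) / 0.487357 = 1.017507
d₂ = d₁ − σ√T = 1.017507 − 0.487357 = 0.530150
e^{−rT} = e^{−0.0453·2.8087} = 0.880528
N(−d₁) = 0.154456,  N(−d₂) = 0.298004
Put price V = K·e^{−rT}·N(−d₂) − S·N(−d₁) = 44.652719 − 33.745581 = 10.907138
Δ = −N(−d₁) = -0.154456

price = 10.907138
Δ = -0.154456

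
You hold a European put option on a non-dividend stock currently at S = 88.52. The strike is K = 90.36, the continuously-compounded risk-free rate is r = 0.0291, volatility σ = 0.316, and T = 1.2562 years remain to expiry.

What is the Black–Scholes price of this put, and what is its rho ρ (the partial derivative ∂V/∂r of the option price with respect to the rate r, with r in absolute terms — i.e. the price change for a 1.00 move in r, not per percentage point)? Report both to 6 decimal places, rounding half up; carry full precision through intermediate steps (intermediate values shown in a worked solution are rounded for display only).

σ√T = 0.316·√1.2562 = 0.354174
d₁ = (ln(S/K) + (r+σ²/2)T) / (σ√T) = (ln(88.52/90.36) + (0.0291+0.316²/2)·1.2562) / 0.354174 = (-0.020573 + 0.099275) / 0.354174 = 0.222212
d₂ = d₁ − σ√T = 0.222212 − 0.354174 = -0.131961
e^{−rT} = e^{−0.0291·1.2562} = 0.964105
N(−d₁) = 0.412074,  N(−d₂) = 0.552493
Put price V = K·e^{−rT}·N(−d₂) − S·N(−d₁) = 48.131222 − 36.476817 = 11.654406
ρ = −K·T·e^{−rT}·N(−d₂) = -60.462442

price = 11.654406
ρ = -60.462442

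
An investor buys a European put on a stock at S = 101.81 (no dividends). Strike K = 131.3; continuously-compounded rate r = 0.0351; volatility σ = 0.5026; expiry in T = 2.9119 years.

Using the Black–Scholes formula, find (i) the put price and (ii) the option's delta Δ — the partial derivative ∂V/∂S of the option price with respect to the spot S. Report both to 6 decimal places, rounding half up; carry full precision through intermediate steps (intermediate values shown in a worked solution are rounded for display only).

σ√T = 0.5026·√2.9119 = 0.857651
d₁ = (ln(S/K) + (r+σ²/2)T) / (σ√T) = (ln(101.81/131.3) + (0.0351+0.5026²/2)·2.9119) / 0.857651 = (-0.254376 + 0.469991) / 0.857651 = 0.251401
d₂ = d₁ − σ√T = 0.251401 − 0.857651 = -0.606251
e^{−rT} = e^{−0.0351·2.9119} = 0.902842
N(−d₁) = 0.400752,  N(−d₂) = 0.727826
Put price V = K·e^{−rT}·N(−d₂) − S·N(−d₁) = 86.278771 − 40.800581 = 45.478190
Δ = −N(−d₁) = -0.400752

price = 45.478190
Δ = -0.400752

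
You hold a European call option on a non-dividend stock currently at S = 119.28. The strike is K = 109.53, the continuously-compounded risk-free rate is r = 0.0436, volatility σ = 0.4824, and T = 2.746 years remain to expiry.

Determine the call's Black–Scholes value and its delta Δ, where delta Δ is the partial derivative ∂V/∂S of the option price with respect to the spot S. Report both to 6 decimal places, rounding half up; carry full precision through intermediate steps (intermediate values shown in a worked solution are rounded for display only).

price = 45.708817
Δ = 0.744133

σ√T = 0.4824·√2.746 = 0.799388
d₁ = (ln(S/K) + (r+σ²/2)T) / (σ√T) = (ln(119.28/109.53) + (0.0436+0.4824²/2)·2.746) / 0.799388 = (0.085275 + 0.439236) / 0.799388 = 0.656141
d₂ = d₁ − σ√T = 0.656141 − 0.799388 = -0.143247
e^{−rT} = e^{−0.0436·2.746} = 0.887164
N(d₁) = 0.744133,  N(d₂) = 0.443048
Call price V = S·N(d₁) − K·e^{−rT}·N(d₂) = 88.760225 − 43.051408 = 45.708817
Δ = N(d₁) = 0.744133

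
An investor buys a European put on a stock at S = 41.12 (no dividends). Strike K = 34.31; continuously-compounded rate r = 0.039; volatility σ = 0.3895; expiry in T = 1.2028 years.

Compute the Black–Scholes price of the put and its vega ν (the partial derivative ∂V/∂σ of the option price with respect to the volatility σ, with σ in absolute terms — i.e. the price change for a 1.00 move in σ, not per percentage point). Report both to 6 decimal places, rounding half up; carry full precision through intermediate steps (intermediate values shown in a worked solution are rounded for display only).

price = 2.905799
ν = 13.608445

σ√T = 0.3895·√1.2028 = 0.427173
d₁ = (ln(S/K) + (r+σ²/2)T) / (σ√T) = (ln(41.12/34.31) + (0.039+0.3895²/2)·1.2028) / 0.427173 = (0.181058 + 0.138148) / 0.427173 = 0.747250
d₂ = d₁ − σ√T = 0.747250 − 0.427173 = 0.320077
e^{−rT} = e^{−0.039·1.2028} = 0.954174
N(−d₁) = 0.227456,  N(−d₂) = 0.374455
Put price V = K·e^{−rT}·N(−d₂) − S·N(−d₁) = 12.258798 − 9.352998 = 2.905799
φ(d₁) = (1/√(2π))·e^{−d₁²/2} = 0.301758
ν = S·φ(d₁)·√T = 13.608445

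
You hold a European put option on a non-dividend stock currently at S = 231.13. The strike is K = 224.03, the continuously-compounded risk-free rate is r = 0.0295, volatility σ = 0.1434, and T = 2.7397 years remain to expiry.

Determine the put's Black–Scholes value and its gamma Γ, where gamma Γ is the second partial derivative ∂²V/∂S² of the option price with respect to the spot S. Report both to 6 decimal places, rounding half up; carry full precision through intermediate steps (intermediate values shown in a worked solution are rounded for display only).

price = 10.678363
Γ = 0.006108

σ√T = 0.1434·√2.7397 = 0.237356
d₁ = (ln(S/K) + (r+σ²/2)T) / (σ√T) = (ln(231.13/224.03) + (0.0295+0.1434²/2)·2.7397) / 0.237356 = (0.031200 + 0.108990) / 0.237356 = 0.590633
d₂ = d₁ − σ√T = 0.590633 − 0.237356 = 0.353277
e^{−rT} = e^{−0.0295·2.7397} = 0.922359
N(−d₁) = 0.277383,  N(−d₂) = 0.361940
Put price V = K·e^{−rT}·N(−d₂) − S·N(−d₁) = 74.789915 − 64.111552 = 10.678363
φ(d₁) = (1/√(2π))·e^{−d₁²/2} = 0.335088
Γ = φ(d₁) / (S·σ·√T) = 0.006108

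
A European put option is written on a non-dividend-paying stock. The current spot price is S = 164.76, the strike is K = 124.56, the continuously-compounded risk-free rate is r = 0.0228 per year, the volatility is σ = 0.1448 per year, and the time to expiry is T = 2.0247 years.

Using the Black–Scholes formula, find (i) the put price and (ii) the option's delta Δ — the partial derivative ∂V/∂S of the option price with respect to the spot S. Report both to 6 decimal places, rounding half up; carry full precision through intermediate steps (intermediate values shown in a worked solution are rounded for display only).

price = 0.697315
Δ = -0.046034

σ√T = 0.1448·√2.0247 = 0.206039
d₁ = (ln(S/K) + (r+σ²/2)T) / (σ√T) = (ln(164.76/124.56) + (0.0228+0.1448²/2)·2.0247) / 0.206039 = (0.279702 + 0.067389) / 0.206039 = 1.684593
d₂ = d₁ − σ√T = 1.684593 − 0.206039 = 1.478555
e^{−rT} = e^{−0.0228·2.0247} = 0.954886
N(−d₁) = 0.046034,  N(−d₂) = 0.069630
Put price V = K·e^{−rT}·N(−d₂) − S·N(−d₁) = 8.281801 − 7.584486 = 0.697315
Δ = −N(−d₁) = -0.046034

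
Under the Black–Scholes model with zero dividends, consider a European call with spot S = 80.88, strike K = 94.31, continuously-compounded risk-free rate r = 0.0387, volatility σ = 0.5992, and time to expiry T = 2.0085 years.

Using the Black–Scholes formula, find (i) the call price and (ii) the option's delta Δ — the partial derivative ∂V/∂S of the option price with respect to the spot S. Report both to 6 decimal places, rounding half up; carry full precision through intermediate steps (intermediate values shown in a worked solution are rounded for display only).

price = 24.562901
Δ = 0.631274

σ√T = 0.5992·√2.0085 = 0.849196
d₁ = (ln(S/K) + (r+σ²/2)T) / (σ√T) = (ln(80.88/94.31) + (0.0387+0.5992²/2)·2.0085) / 0.849196 = (-0.153621 + 0.438296) / 0.849196 = 0.335229
d₂ = d₁ − σ√T = 0.335229 − 0.849196 = -0.513967
e^{−rT} = e^{−0.0387·2.0085} = 0.925215
N(d₁) = 0.631274,  N(d₂) = 0.303638
Call price V = S·N(d₁) − K·e^{−rT}·N(d₂) = 51.057423 − 26.494522 = 24.562901
Δ = N(d₁) = 0.631274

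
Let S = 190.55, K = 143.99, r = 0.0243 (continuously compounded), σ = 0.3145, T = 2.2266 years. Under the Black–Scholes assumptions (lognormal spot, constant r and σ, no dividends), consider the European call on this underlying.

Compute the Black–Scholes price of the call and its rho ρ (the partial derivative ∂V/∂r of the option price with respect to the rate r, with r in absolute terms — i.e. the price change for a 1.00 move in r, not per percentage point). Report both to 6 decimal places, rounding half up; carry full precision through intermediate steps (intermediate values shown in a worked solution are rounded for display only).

price = 64.566397
ρ = 207.610230

σ√T = 0.3145·√2.2266 = 0.469290
d₁ = (ln(S/K) + (r+σ²/2)T) / (σ√T) = (ln(190.55/143.99) + (0.0243+0.3145²/2)·2.2266) / 0.469290 = (0.280171 + 0.164223) / 0.469290 = 0.946949
d₂ = d₁ − σ√T = 0.946949 − 0.469290 = 0.477658
e^{−rT} = e^{−0.0243·2.2266} = 0.947331
N(d₁) = 0.828167,  N(d₂) = 0.683553
Call price V = S·N(d₁) − K·e^{−rT}·N(d₂) = 157.807316 − 93.240919 = 64.566397
ρ = K·T·e^{−rT}·N(d₂) = 207.610230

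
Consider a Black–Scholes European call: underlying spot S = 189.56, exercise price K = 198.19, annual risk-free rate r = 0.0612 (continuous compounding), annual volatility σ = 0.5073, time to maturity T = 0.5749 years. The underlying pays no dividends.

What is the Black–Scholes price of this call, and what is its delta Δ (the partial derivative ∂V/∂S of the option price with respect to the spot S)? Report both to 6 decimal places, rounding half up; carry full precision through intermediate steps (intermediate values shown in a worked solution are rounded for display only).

σ√T = 0.5073·√0.5749 = 0.384646
d₁ = (ln(S/K) + (r+σ²/2)T) / (σ√T) = (ln(189.56/198.19) + (0.0612+0.5073²/2)·0.5749) / 0.384646 = (-0.044521 + 0.109160) / 0.384646 = 0.168049
d₂ = d₁ − σ√T = 0.168049 − 0.384646 = -0.216596
e^{−rT} = e^{−0.0612·0.5749} = 0.965428
N(d₁) = 0.566728,  N(d₂) = 0.414261
Call price V = S·N(d₁) − K·e^{−rT}·N(d₂) = 107.428923 − 79.264020 = 28.164903
Δ = N(d₁) = 0.566728

price = 28.164903
Δ = 0.566728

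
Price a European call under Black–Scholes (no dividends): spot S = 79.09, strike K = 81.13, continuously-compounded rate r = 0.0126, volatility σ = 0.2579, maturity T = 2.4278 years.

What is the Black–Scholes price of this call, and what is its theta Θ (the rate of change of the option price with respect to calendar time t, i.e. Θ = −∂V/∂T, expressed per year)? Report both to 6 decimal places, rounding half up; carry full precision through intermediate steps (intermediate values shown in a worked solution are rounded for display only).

σ√T = 0.2579·√2.4278 = 0.401844
d₁ = (ln(S/K) + (r+σ²/2)T) / (σ√T) = (ln(79.09/81.13) + (0.0126+0.2579²/2)·2.4278) / 0.401844 = (-0.025466 + 0.111330) / 0.401844 = 0.213673
d₂ = d₁ − σ√T = 0.213673 − 0.401844 = -0.188171
e^{−rT} = e^{−0.0126·2.4278} = 0.969873
N(d₁) = 0.584599,  N(d₂) = 0.425371
Call price V = S·N(d₁) − K·e^{−rT}·N(d₂) = 46.235937 − 33.470671 = 12.765266
φ(d₁) = (1/√(2π))·e^{−d₁²/2} = 0.389938
Θ = −S·φ(d₁)·σ/(2√T) − r·K·e^{−rT}·N(d₂) = −2.552304 − 0.421730 = -2.974035

price = 12.765266
Θ = -2.974035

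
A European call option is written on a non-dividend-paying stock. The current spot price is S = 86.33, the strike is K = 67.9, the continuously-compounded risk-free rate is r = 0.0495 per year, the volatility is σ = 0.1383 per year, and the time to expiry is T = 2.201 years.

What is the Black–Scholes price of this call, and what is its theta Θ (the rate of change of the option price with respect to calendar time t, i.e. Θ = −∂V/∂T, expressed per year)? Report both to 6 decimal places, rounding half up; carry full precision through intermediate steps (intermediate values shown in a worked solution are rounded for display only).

price = 25.708986
Θ = -3.163949

σ√T = 0.1383·√2.201 = 0.205179
d₁ = (ln(S/K) + (r+σ²/2)T) / (σ√T) = (ln(86.33/67.9) + (0.0495+0.1383²/2)·2.201) / 0.205179 = (0.240141 + 0.129999) / 0.205179 = 1.803988
d₂ = d₁ − σ√T = 1.803988 − 0.205179 = 1.598809
e^{−rT} = e^{−0.0495·2.201} = 0.896776
N(d₁) = 0.964383,  N(d₂) = 0.945068
Call price V = S·N(d₁) − K·e^{−rT}·N(d₂) = 83.255217 − 57.546231 = 25.708986
φ(d₁) = (1/√(2π))·e^{−d₁²/2} = 0.078385
Θ = −S·φ(d₁)·σ/(2√T) − r·K·e^{−rT}·N(d₂) = −0.315411 − 2.848538 = -3.163949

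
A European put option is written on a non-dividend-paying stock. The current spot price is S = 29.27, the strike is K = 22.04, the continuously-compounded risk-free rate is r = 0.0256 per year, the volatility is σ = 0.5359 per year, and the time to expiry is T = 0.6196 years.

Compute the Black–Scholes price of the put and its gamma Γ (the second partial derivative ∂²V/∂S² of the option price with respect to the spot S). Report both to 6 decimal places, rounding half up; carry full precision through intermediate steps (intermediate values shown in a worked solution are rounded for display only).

σ√T = 0.5359·√0.6196 = 0.421832
d₁ = (ln(S/K) + (r+σ²/2)T) / (σ√T) = (ln(29.27/22.04) + (0.0256+0.5359²/2)·0.6196) / 0.421832 = (0.283704 + 0.104833) / 0.421832 = 0.921071
d₂ = d₁ − σ√T = 0.921071 − 0.421832 = 0.499239
e^{−rT} = e^{−0.0256·0.6196} = 0.984263
N(−d₁) = 0.178507,  N(−d₂) = 0.308806
Put price V = K·e^{−rT}·N(−d₂) − S·N(−d₁) = 6.698972 − 5.224894 = 1.474078
φ(d₁) = (1/√(2π))·e^{−d₁²/2} = 0.261029
Γ = φ(d₁) / (S·σ·√T) = 0.021141

price = 1.474078
Γ = 0.021141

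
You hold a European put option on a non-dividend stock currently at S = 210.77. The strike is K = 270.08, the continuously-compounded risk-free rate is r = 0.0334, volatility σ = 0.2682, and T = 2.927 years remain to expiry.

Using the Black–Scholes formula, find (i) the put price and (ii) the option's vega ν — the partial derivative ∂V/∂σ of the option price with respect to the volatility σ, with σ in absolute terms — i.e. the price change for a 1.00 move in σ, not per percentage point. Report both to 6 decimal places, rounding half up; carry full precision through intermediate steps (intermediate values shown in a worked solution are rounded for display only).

price = 60.575539
ν = 143.169117

σ√T = 0.2682·√2.927 = 0.458849
d₁ = (ln(S/K) + (r+σ²/2)T) / (σ√T) = (ln(210.77/270.08) + (0.0334+0.2682²/2)·2.927) / 0.458849 = (-0.247951 + 0.203033) / 0.458849 = -0.097892
d₂ = d₁ − σ√T = -0.097892 − 0.458849 = -0.556741
e^{−rT} = e^{−0.0334·2.927} = 0.906865
N(−d₁) = 0.538991,  N(−d₂) = 0.711148
Put price V = K·e^{−rT}·N(−d₂) − S·N(−d₁) = 174.178643 − 113.603103 = 60.575539
φ(d₁) = (1/√(2π))·e^{−d₁²/2} = 0.397035
ν = S·φ(d₁)·√T = 143.169117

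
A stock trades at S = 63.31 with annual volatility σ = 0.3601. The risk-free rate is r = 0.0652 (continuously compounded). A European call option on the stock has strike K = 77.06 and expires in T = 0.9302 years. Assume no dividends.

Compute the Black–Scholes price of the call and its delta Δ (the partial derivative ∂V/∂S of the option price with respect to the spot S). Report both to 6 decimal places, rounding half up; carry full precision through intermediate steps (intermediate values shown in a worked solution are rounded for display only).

σ√T = 0.3601·√0.9302 = 0.347305
d₁ = (ln(S/K) + (r+σ²/2)T) / (σ√T) = (ln(63.31/77.06) + (0.0652+0.3601²/2)·0.9302) / 0.347305 = (-0.196541 + 0.120959) / 0.347305 = -0.217623
d₂ = d₁ − σ√T = -0.217623 − 0.347305 = -0.564928
e^{−rT} = e^{−0.0652·0.9302} = 0.941153
N(d₁) = 0.413861,  N(d₂) = 0.286061
Call price V = S·N(d₁) − K·e^{−rT}·N(d₂) = 26.201571 − 20.746681 = 5.454889
Δ = N(d₁) = 0.413861

price = 5.454889
Δ = 0.413861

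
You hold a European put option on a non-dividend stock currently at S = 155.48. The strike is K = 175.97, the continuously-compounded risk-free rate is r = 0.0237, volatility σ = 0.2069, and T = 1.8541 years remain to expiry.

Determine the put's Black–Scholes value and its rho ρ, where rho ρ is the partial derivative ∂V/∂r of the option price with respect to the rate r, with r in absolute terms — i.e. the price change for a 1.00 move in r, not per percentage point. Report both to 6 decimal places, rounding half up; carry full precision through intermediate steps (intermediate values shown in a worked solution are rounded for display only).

price = 25.322212
ρ = -207.430094

σ√T = 0.2069·√1.8541 = 0.281726
d₁ = (ln(S/K) + (r+σ²/2)T) / (σ√T) = (ln(155.48/175.97) + (0.0237+0.2069²/2)·1.8541) / 0.281726 = (-0.123796 + 0.083627) / 0.281726 = -0.142583
d₂ = d₁ − σ√T = -0.142583 − 0.281726 = -0.424309
e^{−rT} = e^{−0.0237·1.8541} = 0.957009
N(−d₁) = 0.556690,  N(−d₂) = 0.664330
Put price V = K·e^{−rT}·N(−d₂) − S·N(−d₁) = 111.876433 − 86.554221 = 25.322212
ρ = −K·T·e^{−rT}·N(−d₂) = -207.430094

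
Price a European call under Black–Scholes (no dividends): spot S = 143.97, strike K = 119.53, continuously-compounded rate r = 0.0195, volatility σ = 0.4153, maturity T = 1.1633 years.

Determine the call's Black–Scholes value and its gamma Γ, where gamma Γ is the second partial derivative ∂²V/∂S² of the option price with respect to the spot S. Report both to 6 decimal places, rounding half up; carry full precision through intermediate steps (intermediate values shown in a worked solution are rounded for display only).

price = 39.083632
Γ = 0.004876

σ√T = 0.4153·√1.1633 = 0.447928
d₁ = (ln(S/K) + (r+σ²/2)T) / (σ√T) = (ln(143.97/119.53) + (0.0195+0.4153²/2)·1.1633) / 0.447928 = (0.186038 + 0.123004) / 0.447928 = 0.689936
d₂ = d₁ − σ√T = 0.689936 − 0.447928 = 0.242009
e^{−rT} = e^{−0.0195·1.1633} = 0.977571
N(d₁) = 0.754883,  N(d₂) = 0.595613
Call price V = S·N(d₁) − K·e^{−rT}·N(d₂) = 108.680485 − 69.596853 = 39.083632
φ(d₁) = (1/√(2π))·e^{−d₁²/2} = 0.314445
Γ = φ(d₁) / (S·σ·√T) = 0.004876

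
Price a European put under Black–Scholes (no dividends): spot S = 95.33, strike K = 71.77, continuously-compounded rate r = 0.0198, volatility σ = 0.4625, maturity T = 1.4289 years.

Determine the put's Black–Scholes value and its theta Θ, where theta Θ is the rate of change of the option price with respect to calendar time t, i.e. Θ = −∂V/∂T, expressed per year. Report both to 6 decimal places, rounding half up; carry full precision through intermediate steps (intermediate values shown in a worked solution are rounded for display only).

price = 7.890990
Θ = -4.631412

σ√T = 0.4625·√1.4289 = 0.552857
d₁ = (ln(S/K) + (r+σ²/2)T) / (σ√T) = (ln(95.33/71.77) + (0.0198+0.4625²/2)·1.4289) / 0.552857 = (0.283878 + 0.181118) / 0.552857 = 0.841078
d₂ = d₁ − σ√T = 0.841078 − 0.552857 = 0.288221
e^{−rT} = e^{−0.0198·1.4289} = 0.972104
N(−d₁) = 0.200152,  N(−d₂) = 0.386589
Put price V = K·e^{−rT}·N(−d₂) − S·N(−d₁) = 26.971499 − 19.080509 = 7.890990
φ(d₁) = (1/√(2π))·e^{−d₁²/2} = 0.280090
Θ = −S·φ(d₁)·σ/(2√T) + r·K·e^{−rT}·N(−d₂) = −5.165448 + 0.534036 = -4.631412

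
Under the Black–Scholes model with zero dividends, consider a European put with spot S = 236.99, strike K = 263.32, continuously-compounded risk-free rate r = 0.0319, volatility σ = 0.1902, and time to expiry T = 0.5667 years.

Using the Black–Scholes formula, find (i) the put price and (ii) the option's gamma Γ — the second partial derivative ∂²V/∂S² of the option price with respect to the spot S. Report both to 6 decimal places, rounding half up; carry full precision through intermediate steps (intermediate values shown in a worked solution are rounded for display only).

price = 27.491009
Γ = 0.010173

σ√T = 0.1902·√0.5667 = 0.143182
d₁ = (ln(S/K) + (r+σ²/2)T) / (σ√T) = (ln(236.99/263.32) + (0.0319+0.1902²/2)·0.5667) / 0.143182 = (-0.105352 + 0.028328) / 0.143182 = -0.537945
d₂ = d₁ − σ√T = -0.537945 − 0.143182 = -0.681127
e^{−rT} = e^{−0.0319·0.5667} = 0.982085
N(−d₁) = 0.704693,  N(−d₂) = 0.752104
Put price V = K·e^{−rT}·N(−d₂) − S·N(−d₁) = 194.496114 − 167.005105 = 27.491009
φ(d₁) = (1/√(2π))·e^{−d₁²/2} = 0.345200
Γ = φ(d₁) / (S·σ·√T) = 0.010173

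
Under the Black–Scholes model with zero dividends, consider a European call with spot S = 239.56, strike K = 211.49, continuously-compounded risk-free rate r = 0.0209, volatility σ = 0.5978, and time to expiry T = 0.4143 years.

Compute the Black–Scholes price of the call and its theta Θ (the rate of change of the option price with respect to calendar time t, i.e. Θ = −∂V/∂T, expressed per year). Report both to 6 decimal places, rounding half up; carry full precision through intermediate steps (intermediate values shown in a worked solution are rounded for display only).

price = 51.221335
Θ = -40.843854

σ√T = 0.5978·√0.4143 = 0.384781
d₁ = (ln(S/K) + (r+σ²/2)T) / (σ√T) = (ln(239.56/211.49) + (0.0209+0.5978²/2)·0.4143) / 0.384781 = (0.124626 + 0.082687) / 0.384781 = 0.538783
d₂ = d₁ − σ√T = 0.538783 − 0.384781 = 0.154002
e^{−rT} = e^{−0.0209·0.4143} = 0.991379
N(d₁) = 0.704982,  N(d₂) = 0.561196
Call price V = S·N(d₁) − K·e^{−rT}·N(d₂) = 168.885383 − 117.664047 = 51.221335
φ(d₁) = (1/√(2π))·e^{−d₁²/2} = 0.345045
Θ = −S·φ(d₁)·σ/(2√T) − r·K·e^{−rT}·N(d₂) = −38.384675 − 2.459179 = -40.843854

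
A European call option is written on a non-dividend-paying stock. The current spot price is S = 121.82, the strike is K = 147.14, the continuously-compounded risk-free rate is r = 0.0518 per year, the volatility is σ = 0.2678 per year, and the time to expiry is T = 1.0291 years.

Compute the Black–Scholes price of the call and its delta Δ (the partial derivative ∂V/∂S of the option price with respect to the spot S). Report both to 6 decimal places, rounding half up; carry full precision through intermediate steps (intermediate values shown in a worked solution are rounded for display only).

σ√T = 0.2678·√1.0291 = 0.271669
d₁ = (ln(S/K) + (r+σ²/2)T) / (σ√T) = (ln(121.82/147.14) + (0.0518+0.2678²/2)·1.0291) / 0.271669 = (-0.188840 + 0.090209) / 0.271669 = -0.363055
d₂ = d₁ − σ√T = -0.363055 − 0.271669 = -0.634724
e^{−rT} = e^{−0.0518·1.0291} = 0.948089
N(d₁) = 0.358282,  N(d₂) = 0.262804
Call price V = S·N(d₁) − K·e^{−rT}·N(d₂) = 43.645890 − 36.661658 = 6.984232
Δ = N(d₁) = 0.358282

price = 6.984232
Δ = 0.358282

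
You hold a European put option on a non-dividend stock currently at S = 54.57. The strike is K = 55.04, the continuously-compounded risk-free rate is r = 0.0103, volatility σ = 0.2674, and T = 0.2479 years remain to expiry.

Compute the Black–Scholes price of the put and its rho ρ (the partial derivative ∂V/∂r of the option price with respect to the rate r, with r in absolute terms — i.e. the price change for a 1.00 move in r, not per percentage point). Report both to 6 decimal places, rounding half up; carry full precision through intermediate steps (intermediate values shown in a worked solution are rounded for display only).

price = 3.072833
ρ = -7.410584

σ√T = 0.2674·√0.2479 = 0.133137
d₁ = (ln(S/K) + (r+σ²/2)T) / (σ√T) = (ln(54.57/55.04) + (0.0103+0.2674²/2)·0.2479) / 0.133137 = (-0.008576 + 0.011416) / 0.133137 = 0.021333
d₂ = d₁ − σ√T = 0.021333 − 0.133137 = -0.111804
e^{−rT} = e^{−0.0103·0.2479} = 0.997450
N(−d₁) = 0.491490,  N(−d₂) = 0.544511
Put price V = K·e^{−rT}·N(−d₂) − S·N(−d₁) = 29.893441 − 26.820609 = 3.072833
ρ = −K·T·e^{−rT}·N(−d₂) = -7.410584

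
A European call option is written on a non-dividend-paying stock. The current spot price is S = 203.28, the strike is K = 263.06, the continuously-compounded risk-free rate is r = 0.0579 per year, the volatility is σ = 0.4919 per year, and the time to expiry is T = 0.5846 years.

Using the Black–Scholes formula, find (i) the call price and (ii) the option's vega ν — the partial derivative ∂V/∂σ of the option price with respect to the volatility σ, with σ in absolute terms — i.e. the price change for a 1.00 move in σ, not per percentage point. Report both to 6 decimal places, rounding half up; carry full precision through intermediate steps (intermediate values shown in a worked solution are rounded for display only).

σ√T = 0.4919·√0.5846 = 0.376103
d₁ = (ln(S/K) + (r+σ²/2)T) / (σ√T) = (ln(203.28/263.06) + (0.0579+0.4919²/2)·0.5846) / 0.376103 = (-0.257798 + 0.104575) / 0.376103 = -0.407397
d₂ = d₁ − σ√T = -0.407397 − 0.376103 = -0.783499
e^{−rT} = e^{−0.0579·0.5846} = 0.966718
N(d₁) = 0.341858,  N(d₂) = 0.216667
Call price V = S·N(d₁) − K·e^{−rT}·N(d₂) = 69.492961 − 55.099475 = 14.393486
φ(d₁) = (1/√(2π))·e^{−d₁²/2} = 0.367172
ν = S·φ(d₁)·√T = 57.068144

price = 14.393486
ν = 57.068144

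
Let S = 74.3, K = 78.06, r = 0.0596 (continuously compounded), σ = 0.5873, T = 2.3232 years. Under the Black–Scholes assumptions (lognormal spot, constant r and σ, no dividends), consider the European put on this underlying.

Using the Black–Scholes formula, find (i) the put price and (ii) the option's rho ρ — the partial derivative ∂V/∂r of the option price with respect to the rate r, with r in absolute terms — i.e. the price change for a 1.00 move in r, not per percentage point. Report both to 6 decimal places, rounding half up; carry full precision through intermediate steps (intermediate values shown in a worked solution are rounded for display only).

price = 21.526682
ρ = -100.440003

σ√T = 0.5873·√2.3232 = 0.895165
d₁ = (ln(S/K) + (r+σ²/2)T) / (σ√T) = (ln(74.3/78.06) + (0.0596+0.5873²/2)·2.3232) / 0.895165 = (-0.049367 + 0.539123) / 0.895165 = 0.547113
d₂ = d₁ − σ√T = 0.547113 − 0.895165 = -0.348053
e^{−rT} = e^{−0.0596·2.3232} = 0.870696
N(−d₁) = 0.292151,  N(−d₂) = 0.636100
Put price V = K·e^{−rT}·N(−d₂) − S·N(−d₁) = 43.233472 − 21.706791 = 21.526682
ρ = −K·T·e^{−rT}·N(−d₂) = -100.440003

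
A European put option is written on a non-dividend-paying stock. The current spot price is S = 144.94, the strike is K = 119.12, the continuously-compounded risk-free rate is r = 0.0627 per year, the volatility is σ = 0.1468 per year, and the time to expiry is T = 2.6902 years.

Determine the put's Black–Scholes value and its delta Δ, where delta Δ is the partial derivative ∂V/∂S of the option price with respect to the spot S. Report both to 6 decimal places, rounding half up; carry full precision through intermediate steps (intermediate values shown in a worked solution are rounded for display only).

price = 0.818517
Δ = -0.050947

σ√T = 0.1468·√2.6902 = 0.240779
d₁ = (ln(S/K) + (r+σ²/2)T) / (σ√T) = (ln(144.94/119.12) + (0.0627+0.1468²/2)·2.6902) / 0.240779 = (0.196188 + 0.197663) / 0.240779 = 1.635739
d₂ = d₁ − σ√T = 1.635739 − 0.240779 = 1.394960
e^{−rT} = e^{−0.0627·2.6902} = 0.844783
N(−d₁) = 0.050947,  N(−d₂) = 0.081514
Put price V = K·e^{−rT}·N(−d₂) − S·N(−d₁) = 8.202798 − 7.384282 = 0.818517
Δ = −N(−d₁) = -0.050947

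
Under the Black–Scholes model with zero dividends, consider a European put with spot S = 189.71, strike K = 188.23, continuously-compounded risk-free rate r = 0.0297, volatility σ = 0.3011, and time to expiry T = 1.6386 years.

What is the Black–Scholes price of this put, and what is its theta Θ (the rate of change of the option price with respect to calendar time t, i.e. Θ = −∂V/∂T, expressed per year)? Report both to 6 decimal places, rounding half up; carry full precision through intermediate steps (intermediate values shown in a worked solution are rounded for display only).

σ√T = 0.3011·√1.6386 = 0.385432
d₁ = (ln(S/K) + (r+σ²/2)T) / (σ√T) = (ln(189.71/188.23) + (0.0297+0.3011²/2)·1.6386) / 0.385432 = (0.007832 + 0.122945) / 0.385432 = 0.339301
d₂ = d₁ − σ√T = 0.339301 − 0.385432 = -0.046131
e^{−rT} = e^{−0.0297·1.6386} = 0.952499
N(−d₁) = 0.367192,  N(−d₂) = 0.518397
Put price V = K·e^{−rT}·N(−d₂) − S·N(−d₁) = 92.942817 − 69.659932 = 23.282885
φ(d₁) = (1/√(2π))·e^{−d₁²/2} = 0.376627
Θ = −S·φ(d₁)·σ/(2√T) + r·K·e^{−rT}·N(−d₂) = −8.403216 + 2.760402 = -5.642814

price = 23.282885
Θ = -5.642814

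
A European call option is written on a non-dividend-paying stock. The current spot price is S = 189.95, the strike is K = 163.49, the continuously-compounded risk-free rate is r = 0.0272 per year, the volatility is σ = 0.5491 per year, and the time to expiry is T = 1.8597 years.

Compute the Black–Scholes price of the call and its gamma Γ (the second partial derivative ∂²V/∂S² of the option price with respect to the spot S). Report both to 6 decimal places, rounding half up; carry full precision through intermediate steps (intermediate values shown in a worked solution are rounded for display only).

σ√T = 0.5491·√1.8597 = 0.748812
d₁ = (ln(S/K) + (r+σ²/2)T) / (σ√T) = (ln(189.95/163.49) + (0.0272+0.5491²/2)·1.8597) / 0.748812 = (0.150009 + 0.330944) / 0.748812 = 0.642288
d₂ = d₁ − σ√T = 0.642288 − 0.748812 = -0.106525
e^{−rT} = e^{−0.0272·1.8597} = 0.950674
N(d₁) = 0.739657,  N(d₂) = 0.457583
Call price V = S·N(d₁) − K·e^{−rT}·N(d₂) = 140.497799 − 71.120180 = 69.377619
φ(d₁) = (1/√(2π))·e^{−d₁²/2} = 0.324586
Γ = φ(d₁) / (S·σ·√T) = 0.002282

price = 69.377619
Γ = 0.002282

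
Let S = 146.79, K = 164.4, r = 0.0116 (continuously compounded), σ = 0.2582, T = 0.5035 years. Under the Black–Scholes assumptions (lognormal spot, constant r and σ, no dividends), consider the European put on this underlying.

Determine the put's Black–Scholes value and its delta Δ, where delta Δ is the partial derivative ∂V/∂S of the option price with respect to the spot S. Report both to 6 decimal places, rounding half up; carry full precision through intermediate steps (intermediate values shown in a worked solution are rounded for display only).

σ√T = 0.2582·√0.5035 = 0.183213
d₁ = (ln(S/K) + (r+σ²/2)T) / (σ√T) = (ln(146.79/164.4) + (0.0116+0.2582²/2)·0.5035) / 0.183213 = (-0.113299 + 0.022624) / 0.183213 = -0.494918
d₂ = d₁ − σ√T = -0.494918 − 0.183213 = -0.678131
e^{−rT} = e^{−0.0116·0.5035} = 0.994176
N(−d₁) = 0.689671,  N(−d₂) = 0.751156
Put price V = K·e^{−rT}·N(−d₂) − S·N(−d₁) = 122.770852 − 101.236824 = 21.534028
Δ = −N(−d₁) = -0.689671

price = 21.534028
Δ = -0.689671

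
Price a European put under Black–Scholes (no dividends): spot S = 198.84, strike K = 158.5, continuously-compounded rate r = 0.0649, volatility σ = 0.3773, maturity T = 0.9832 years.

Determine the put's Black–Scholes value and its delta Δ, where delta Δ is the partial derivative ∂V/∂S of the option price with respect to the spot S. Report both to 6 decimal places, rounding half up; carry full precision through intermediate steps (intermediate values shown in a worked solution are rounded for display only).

σ√T = 0.3773·√0.9832 = 0.374117
d₁ = (ln(S/K) + (r+σ²/2)T) / (σ√T) = (ln(198.84/158.5) + (0.0649+0.3773²/2)·0.9832) / 0.374117 = (0.226746 + 0.133792) / 0.374117 = 0.963702
d₂ = d₁ − σ√T = 0.963702 − 0.374117 = 0.589584
e^{−rT} = e^{−0.0649·0.9832} = 0.938184
N(−d₁) = 0.167598,  N(−d₂) = 0.277735
Put price V = K·e^{−rT}·N(−d₂) − S·N(−d₁) = 41.299723 − 33.325138 = 7.974585
Δ = −N(−d₁) = -0.167598

price = 7.974585
Δ = -0.167598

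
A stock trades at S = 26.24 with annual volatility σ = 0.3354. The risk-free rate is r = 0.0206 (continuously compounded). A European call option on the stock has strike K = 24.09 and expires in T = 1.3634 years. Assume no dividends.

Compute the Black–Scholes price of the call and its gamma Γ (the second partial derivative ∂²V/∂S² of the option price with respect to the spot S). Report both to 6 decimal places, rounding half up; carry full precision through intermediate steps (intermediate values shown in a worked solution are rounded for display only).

σ√T = 0.3354·√1.3634 = 0.391629
d₁ = (ln(S/K) + (r+σ²/2)T) / (σ√T) = (ln(26.24/24.09) + (0.0206+0.3354²/2)·1.3634) / 0.391629 = (0.085488 + 0.104773) / 0.391629 = 0.485819
d₂ = d₁ − σ√T = 0.485819 − 0.391629 = 0.094190
e^{−rT} = e^{−0.0206·1.3634} = 0.972305
N(d₁) = 0.686452,  N(d₂) = 0.537521
Call price V = S·N(d₁) − K·e^{−rT}·N(d₂) = 18.012508 − 12.590257 = 5.422251
φ(d₁) = (1/√(2π))·e^{−d₁²/2} = 0.354535
Γ = φ(d₁) / (S·σ·√T) = 0.034500

price = 5.422251
Γ = 0.034500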